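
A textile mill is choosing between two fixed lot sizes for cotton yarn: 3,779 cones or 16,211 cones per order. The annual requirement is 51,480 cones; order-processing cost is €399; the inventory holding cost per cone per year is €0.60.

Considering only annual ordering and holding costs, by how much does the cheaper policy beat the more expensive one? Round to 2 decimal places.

€438.76

Annual cost at Q: ordering D·S/Q plus holding Q·H/2.
TC(3,779) = (51,480/3,779)×399 + (3,779/2)×0.6 = €6,569.14
TC(16,211) = (51,480/16,211)×399 + (16,211/2)×0.6 = €6,130.37
|ΔTC| = |€6,569.14 − €6,130.37| = €438.76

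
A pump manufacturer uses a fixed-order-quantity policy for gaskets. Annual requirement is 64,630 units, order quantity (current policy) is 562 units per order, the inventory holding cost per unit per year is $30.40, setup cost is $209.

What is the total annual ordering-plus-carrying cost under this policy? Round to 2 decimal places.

$32,577.40

Annual ordering cost = (D/Q)·S = (64,630/562) × 209 = $24,035.00
Annual holding cost  = (Q/2)·H = (562/2) × 30.4 = $8,542.40
Total = $24,035.00 + $8,542.40 = $32,577.40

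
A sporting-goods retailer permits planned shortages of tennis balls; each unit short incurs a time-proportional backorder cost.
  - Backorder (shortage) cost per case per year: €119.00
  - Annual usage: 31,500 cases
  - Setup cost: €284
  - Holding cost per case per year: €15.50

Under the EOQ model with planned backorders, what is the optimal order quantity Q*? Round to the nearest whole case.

Q* = √(2DS/H) · √((H + b)/b)
   = √(2 × 31,500 × 284 / 15.5) · √((15.5 + 119) / 119)
   = 1,074.394 × 1.0631 ≈ 1,142.22

1,142 cases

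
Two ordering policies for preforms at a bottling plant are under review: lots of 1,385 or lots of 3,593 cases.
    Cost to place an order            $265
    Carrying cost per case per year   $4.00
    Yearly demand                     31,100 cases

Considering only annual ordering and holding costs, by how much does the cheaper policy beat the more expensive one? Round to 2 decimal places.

For each Q, cost = (D/Q)·S + (Q/2)·H.
TC(1,385) = (31,100/1,385)×265 + (1,385/2)×4 = $8,720.54
TC(3,593) = (31,100/3,593)×265 + (3,593/2)×4 = $9,479.77
|ΔTC| = |$8,720.54 − $9,479.77| = $759.22

$759.22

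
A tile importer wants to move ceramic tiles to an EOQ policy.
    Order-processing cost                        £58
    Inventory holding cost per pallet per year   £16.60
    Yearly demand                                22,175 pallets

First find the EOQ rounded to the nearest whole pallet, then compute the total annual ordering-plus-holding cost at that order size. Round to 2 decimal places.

£6,534.54

Optimal lot size Q* = (2 × 22,175 × £58 / £16.6)^½ ≈ 393.65 → Q = 394 pallets
Annual ordering cost = (D/Q)·S = (22,175/394) × 58 = £3,264.34
Annual holding cost  = (Q/2)·H = (394/2) × 16.6 = £3,270.20
Total = £3,264.34 + £3,270.20 = £6,534.54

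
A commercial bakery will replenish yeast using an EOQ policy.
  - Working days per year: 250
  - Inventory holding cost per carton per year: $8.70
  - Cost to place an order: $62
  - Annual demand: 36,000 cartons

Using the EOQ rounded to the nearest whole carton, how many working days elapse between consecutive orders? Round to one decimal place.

5.0 days

2DS/H = 2·36,000·62/8.7 = 513,103.45
EOQ = √513,103.45 ≈ 716.31 → Q = 716 cartons
Cycle time = (working days × Q)/D = (250 × 716) / 36,000 = 4.972 days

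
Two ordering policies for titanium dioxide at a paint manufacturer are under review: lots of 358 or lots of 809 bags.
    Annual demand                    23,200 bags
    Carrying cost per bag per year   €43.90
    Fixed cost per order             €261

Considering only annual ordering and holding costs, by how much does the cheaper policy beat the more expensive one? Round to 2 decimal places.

Annual cost at Q: ordering D·S/Q plus holding Q·H/2.
TC(358) = (23,200/358)×261 + (358/2)×43.9 = €24,772.07
TC(809) = (23,200/809)×261 + (809/2)×43.9 = €25,242.35
Lots of 358 are cheaper by €470.28.

€470.28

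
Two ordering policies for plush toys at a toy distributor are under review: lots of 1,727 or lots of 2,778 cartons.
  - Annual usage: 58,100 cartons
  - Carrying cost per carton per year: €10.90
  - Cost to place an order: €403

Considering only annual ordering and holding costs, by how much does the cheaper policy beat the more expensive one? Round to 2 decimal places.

For each Q, cost = (D/Q)·S + (Q/2)·H.
TC(1,727) = (58,100/1,727)×403 + (1,727/2)×10.9 = €22,969.94
TC(2,778) = (58,100/2,778)×403 + (2,778/2)×10.9 = €23,568.57
|ΔTC| = |€22,969.94 − €23,568.57| = €598.64

€598.64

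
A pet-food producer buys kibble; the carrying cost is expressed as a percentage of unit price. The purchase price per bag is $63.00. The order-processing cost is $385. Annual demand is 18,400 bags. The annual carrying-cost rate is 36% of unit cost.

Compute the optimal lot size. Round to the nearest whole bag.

790 bags

Carrying cost H = $63 × 36% = $22.6800/bag/yr
Q* = √(2·D·S / H) = √(2·18,400·385 / 22.68) = √624,691.4 ≈ 790.37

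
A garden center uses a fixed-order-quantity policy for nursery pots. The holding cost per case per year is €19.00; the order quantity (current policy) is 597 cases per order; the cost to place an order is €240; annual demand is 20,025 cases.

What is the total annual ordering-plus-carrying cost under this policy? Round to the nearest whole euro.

Annual ordering cost = (D/Q)·S = (20,025/597) × 240 = €8,050.25
Annual holding cost  = (Q/2)·H = (597/2) × 19 = €5,671.50
Total = €8,050.25 + €5,671.50 = €13,721.75

€13,722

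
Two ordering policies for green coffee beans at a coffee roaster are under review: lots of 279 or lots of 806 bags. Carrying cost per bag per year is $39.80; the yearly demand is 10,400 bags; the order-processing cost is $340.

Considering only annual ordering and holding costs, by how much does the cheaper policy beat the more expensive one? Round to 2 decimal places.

Annual cost at Q: ordering D·S/Q plus holding Q·H/2.
TC(279) = (10,400/279)×340 + (279/2)×39.8 = $18,225.94
TC(806) = (10,400/806)×340 + (806/2)×39.8 = $20,426.50
|ΔTC| = |$18,225.94 − $20,426.50| = $2,200.56

$2,200.56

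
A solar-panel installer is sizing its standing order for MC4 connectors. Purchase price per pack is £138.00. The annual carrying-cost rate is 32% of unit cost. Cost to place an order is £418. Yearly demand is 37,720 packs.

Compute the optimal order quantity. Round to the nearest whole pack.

845 packs

H = i·C = 0.32 × £138 = £44.1600 per pack-year
EOQ = √(2DS/H) = √(2 × 37,720 × 418 / 44.16)
    = √(714,083.33) ≈ 845.03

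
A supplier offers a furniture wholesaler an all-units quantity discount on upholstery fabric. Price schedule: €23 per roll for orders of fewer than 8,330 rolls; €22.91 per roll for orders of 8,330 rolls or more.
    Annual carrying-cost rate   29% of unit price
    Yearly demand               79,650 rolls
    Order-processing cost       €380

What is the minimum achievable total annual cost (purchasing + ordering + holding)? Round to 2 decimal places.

H₁ = 29%×€23 = €6.6700;  H₂ = 29%×€22.91 = €6.6439
EOQ₁ = √(2×79,650×380/6.6700) = 3,012.57  (< 8,330, feasible at tier 1)
EOQ₂ = √(2×79,650×380/6.6439) = 3,018.48  (< 8,330 → use Q = 8,330 at tier-2 price)
TC(tier 1 (EOQ₁), Q≈3,012.6) = €1,852,043.82
TC(tier 2, Q≈8,330.0) = €1,856,086.84
Minimum at tier 1 (EOQ₁): €1,852,043.82

€1,852,043.82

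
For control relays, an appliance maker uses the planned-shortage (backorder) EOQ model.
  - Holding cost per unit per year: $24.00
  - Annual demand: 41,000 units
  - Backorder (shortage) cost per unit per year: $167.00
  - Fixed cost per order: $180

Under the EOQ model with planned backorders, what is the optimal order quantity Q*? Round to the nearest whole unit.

839 units

Q* = √(2DS/H) · √((H + b)/b)
   = √(2 × 41,000 × 180 / 24) · √((24 + 167) / 167)
   = 784.219 × 1.0694 ≈ 838.68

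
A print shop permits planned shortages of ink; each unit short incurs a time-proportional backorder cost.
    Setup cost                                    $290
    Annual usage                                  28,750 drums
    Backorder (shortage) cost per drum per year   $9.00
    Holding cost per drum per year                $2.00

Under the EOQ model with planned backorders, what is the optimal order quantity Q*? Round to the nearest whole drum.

3,192 drums

Basic EOQ = √(2·28,750·290/2) = 2,887.473
Backorder adjustment √((H+b)/b) = √((2+9)/9) = 1.1055
Q* = 2,887.473 × 1.1055 ≈ 3,192.22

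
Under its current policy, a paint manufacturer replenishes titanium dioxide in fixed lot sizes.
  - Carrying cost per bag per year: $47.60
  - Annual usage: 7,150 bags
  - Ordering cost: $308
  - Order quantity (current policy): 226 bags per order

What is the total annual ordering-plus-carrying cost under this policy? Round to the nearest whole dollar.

Ordering: D/Q × S = 7,150/226 × $308 = $9,744.25
Holding:  Q/2 × H = 226/2 × $47.6 = $5,378.80
Total = $9,744.25 + $5,378.80 = $15,123.05

$15,123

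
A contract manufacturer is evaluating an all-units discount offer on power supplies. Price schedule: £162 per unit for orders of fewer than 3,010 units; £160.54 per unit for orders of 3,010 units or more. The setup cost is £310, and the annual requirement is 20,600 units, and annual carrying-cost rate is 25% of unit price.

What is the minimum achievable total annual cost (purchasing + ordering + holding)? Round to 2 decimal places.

H₁ = 25%×£162 = £40.5000;  H₂ = 25%×£160.54 = £40.1350
EOQ₁ = √(2×20,600×310/40.5000) = 561.57  (< 3,010, feasible at tier 1)
EOQ₂ = √(2×20,600×310/40.1350) = 564.12  (< 3,010 → use Q = 3,010 at tier-2 price)
TC(tier 1 (EOQ₁), Q≈561.6) = £3,359,943.48
TC(tier 2, Q≈3,010.0) = £3,369,648.77
Minimum at tier 1 (EOQ₁): £3,359,943.48

£3,359,943.48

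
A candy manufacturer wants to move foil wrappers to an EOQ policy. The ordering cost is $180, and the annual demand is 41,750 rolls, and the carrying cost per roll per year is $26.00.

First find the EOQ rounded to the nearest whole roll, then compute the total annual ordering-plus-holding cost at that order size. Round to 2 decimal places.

$19,768.16

Q* = √(2·D·S / H) = √(2·41,750·180 / 26) = √578,076.9 ≈ 760.31 → Q = 760 rolls
Ordering: D/Q × S = 41,750/760 × $180 = $9,888.16
Holding:  Q/2 × H = 760/2 × $26 = $9,880.00
Total = $9,888.16 + $9,880.00 = $19,768.16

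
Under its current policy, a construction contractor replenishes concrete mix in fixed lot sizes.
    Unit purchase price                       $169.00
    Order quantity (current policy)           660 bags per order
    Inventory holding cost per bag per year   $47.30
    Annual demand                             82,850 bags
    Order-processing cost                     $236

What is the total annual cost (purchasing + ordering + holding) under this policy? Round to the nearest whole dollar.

$14,046,884

Ordering: D/Q × S = 82,850/660 × $236 = $29,625.15
Holding:  Q/2 × H = 660/2 × $47.3 = $15,609.00
Purchase cost = D·C = 82,850 × 169 = $14,001,650.00
Total = $29,625.15 + $15,609.00 + $14,001,650.00 = $14,046,884.15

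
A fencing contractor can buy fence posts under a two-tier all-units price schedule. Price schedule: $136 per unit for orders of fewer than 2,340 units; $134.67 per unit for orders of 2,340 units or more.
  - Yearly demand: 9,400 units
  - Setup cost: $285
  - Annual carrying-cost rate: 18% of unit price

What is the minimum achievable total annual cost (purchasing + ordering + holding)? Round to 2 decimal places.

H₁ = 18%×$136 = $24.4800;  H₂ = 18%×$134.67 = $24.2406
EOQ₁ = √(2×9,400×285/24.4800) = 467.84  (< 2,340, feasible at tier 1)
EOQ₂ = √(2×9,400×285/24.2406) = 470.14  (< 2,340 → use Q = 2,340 at tier-2 price)
TC(tier 1 (EOQ₁), Q≈467.8) = $1,289,852.68
TC(tier 2, Q≈2,340.0) = $1,295,404.37
Minimum at tier 1 (EOQ₁): $1,289,852.68

$1,289,852.68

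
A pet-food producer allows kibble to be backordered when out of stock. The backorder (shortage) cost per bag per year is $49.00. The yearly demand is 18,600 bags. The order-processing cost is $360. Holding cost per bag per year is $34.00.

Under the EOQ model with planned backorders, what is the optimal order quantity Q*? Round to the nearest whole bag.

817 bags

Q* = √(2DS/H) · √((H + b)/b)
   = √(2 × 18,600 × 360 / 34) · √((34 + 49) / 49)
   = 627.600 × 1.3015 ≈ 816.82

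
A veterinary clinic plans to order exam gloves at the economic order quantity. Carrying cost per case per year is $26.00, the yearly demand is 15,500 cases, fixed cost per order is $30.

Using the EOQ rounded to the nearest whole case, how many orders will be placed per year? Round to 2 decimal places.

Optimal lot size Q* = (2 × 15,500 × $30 / $26)^½ ≈ 189.13 → Q = 189
N = D/Q = 15,500/189 ≈ 82.011 orders/yr

82.01 orders per year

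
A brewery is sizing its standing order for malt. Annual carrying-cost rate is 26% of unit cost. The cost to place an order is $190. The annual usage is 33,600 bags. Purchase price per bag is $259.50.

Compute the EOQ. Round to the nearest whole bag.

Carrying cost H = $259.5 × 26% = $67.4700/bag/yr
2DS/H = 2·33,600·190/67.47 = 189,239.66
EOQ = √189,239.66 ≈ 435.02

435 bags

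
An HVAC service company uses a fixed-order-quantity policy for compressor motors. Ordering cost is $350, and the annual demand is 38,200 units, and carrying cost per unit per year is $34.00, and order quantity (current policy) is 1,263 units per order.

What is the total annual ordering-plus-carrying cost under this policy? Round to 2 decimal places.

Orders/yr = 38,200/1,263 = 30.245; ordering cost = 30.245 × $350 = $10,585.91
Average inventory = 1,263/2 = 631.5; holding cost = 631.5 × $34 = $21,471.00
Total = $10,585.91 + $21,471.00 = $32,056.91

$32,056.91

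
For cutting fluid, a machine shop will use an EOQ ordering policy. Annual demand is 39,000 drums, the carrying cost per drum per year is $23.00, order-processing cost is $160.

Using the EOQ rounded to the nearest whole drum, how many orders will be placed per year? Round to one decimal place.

52.9 orders per year

Q* = √(2·D·S / H) = √(2·39,000·160 / 23) = √542,608.7 ≈ 736.62 → Q = 737
N = D/Q = 39,000/737 ≈ 52.917 orders/yr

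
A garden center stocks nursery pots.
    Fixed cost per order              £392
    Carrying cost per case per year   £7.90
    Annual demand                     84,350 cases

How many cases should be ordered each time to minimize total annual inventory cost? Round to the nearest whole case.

2DS/H = 2·84,350·392/7.9 = 8,370,936.71
EOQ = √8,370,936.71 ≈ 2,893.26

2,893 cases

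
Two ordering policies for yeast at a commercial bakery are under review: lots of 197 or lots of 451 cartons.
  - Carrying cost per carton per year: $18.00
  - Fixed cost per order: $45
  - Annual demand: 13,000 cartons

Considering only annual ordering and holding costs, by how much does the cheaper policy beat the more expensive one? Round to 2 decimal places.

Annual cost at Q: ordering D·S/Q plus holding Q·H/2.
TC(197) = (13,000/197)×45 + (197/2)×18 = $4,742.54
TC(451) = (13,000/451)×45 + (451/2)×18 = $5,356.12
Cheaper: Q = 197.  Difference = $613.57

$613.57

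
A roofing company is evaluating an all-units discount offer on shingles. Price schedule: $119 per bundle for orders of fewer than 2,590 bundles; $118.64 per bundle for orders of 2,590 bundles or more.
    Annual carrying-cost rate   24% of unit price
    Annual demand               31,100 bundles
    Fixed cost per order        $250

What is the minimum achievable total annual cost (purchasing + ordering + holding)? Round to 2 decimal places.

$3,721,973.87

H₁ = 24%×$119 = $28.5600;  H₂ = 24%×$118.64 = $28.4736
EOQ₁ = √(2×31,100×250/28.5600) = 737.88  (< 2,590, feasible at tier 1)
EOQ₂ = √(2×31,100×250/28.4736) = 739.00  (< 2,590 → use Q = 2,590 at tier-2 price)
TC(tier 1 (EOQ₁), Q≈737.9) = $3,721,973.87
TC(tier 2, Q≈2,590.0) = $3,729,579.24
Minimum at tier 1 (EOQ₁): $3,721,973.87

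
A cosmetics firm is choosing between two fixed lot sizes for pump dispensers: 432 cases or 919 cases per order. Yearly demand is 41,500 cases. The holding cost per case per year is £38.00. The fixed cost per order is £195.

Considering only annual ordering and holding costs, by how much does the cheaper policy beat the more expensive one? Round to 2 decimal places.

£673.87

Annual cost at Q: ordering D·S/Q plus holding Q·H/2.
TC(432) = (41,500/432)×195 + (432/2)×38 = £26,940.64
TC(919) = (41,500/919)×195 + (919/2)×38 = £26,266.77
Lots of 919 are cheaper by £673.87.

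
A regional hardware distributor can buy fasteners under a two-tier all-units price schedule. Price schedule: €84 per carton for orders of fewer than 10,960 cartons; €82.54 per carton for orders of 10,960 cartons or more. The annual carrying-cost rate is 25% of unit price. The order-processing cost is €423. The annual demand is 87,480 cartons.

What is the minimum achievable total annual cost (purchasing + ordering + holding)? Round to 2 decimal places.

€7,337,055.28

H₁ = 25%×€84 = €21.0000;  H₂ = 25%×€82.54 = €20.6350
EOQ₁ = √(2×87,480×423/21.0000) = 1,877.28  (< 10,960, feasible at tier 1)
EOQ₂ = √(2×87,480×423/20.6350) = 1,893.81  (< 10,960 → use Q = 10,960 at tier-2 price)
TC(tier 1 (EOQ₁), Q≈1,877.3) = €7,387,742.96
TC(tier 2, Q≈10,960.0) = €7,337,055.28
Minimum at tier 2: €7,337,055.28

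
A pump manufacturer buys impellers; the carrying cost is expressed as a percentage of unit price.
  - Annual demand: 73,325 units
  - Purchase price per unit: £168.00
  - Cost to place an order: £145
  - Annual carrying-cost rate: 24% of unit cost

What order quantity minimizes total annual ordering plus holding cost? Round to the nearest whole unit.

H = i·C = 0.24 × £168 = £40.3200 per unit-year
Q* = √(2·D·S / H) = √(2·73,325·145 / 40.32) = √527,387.2 ≈ 726.21

726 units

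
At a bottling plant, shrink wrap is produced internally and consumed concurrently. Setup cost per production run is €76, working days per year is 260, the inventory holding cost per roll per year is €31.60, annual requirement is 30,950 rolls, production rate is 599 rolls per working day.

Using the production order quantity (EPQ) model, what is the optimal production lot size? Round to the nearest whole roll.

431 rolls

d = 30,950/260 = 119.0385 rolls/day;  effective holding cost H(1 − d/p) = 31.6·(1 − 119.0385/599) = 25.32017
Q* = √(2DS / H_eff) = √(2·30,950·76 / 25.32017) ≈ 431.04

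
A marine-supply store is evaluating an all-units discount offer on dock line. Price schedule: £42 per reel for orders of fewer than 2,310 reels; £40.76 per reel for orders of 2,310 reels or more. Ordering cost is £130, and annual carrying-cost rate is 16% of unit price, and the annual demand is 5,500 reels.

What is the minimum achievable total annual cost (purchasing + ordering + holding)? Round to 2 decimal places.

£232,021.97

H₁ = 16%×£42 = £6.7200;  H₂ = 16%×£40.76 = £6.5216
EOQ₁ = √(2×5,500×130/6.7200) = 461.30  (< 2,310, feasible at tier 1)
EOQ₂ = √(2×5,500×130/6.5216) = 468.26  (< 2,310 → use Q = 2,310 at tier-2 price)
TC(tier 1 (EOQ₁), Q≈461.3) = £234,099.94
TC(tier 2, Q≈2,310.0) = £232,021.97
Minimum at tier 2: £232,021.97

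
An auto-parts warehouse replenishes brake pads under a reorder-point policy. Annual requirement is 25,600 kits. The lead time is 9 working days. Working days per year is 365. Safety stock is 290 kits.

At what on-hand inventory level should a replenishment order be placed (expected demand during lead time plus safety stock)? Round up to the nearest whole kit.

922 kits

Daily demand d = 25,600 / 365 = 70.137 kits/day
Demand during lead time = 70.137 × 9 = 631.23
Reorder point = 631.23 + 290 = 921.23 → round up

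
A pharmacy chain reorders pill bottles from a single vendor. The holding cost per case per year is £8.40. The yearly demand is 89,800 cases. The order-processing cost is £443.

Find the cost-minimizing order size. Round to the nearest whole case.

3,078 cases

EOQ = √(2DS/H) = √(2 × 89,800 × 443 / 8.4)
    = √(9,471,761.90) ≈ 3,077.62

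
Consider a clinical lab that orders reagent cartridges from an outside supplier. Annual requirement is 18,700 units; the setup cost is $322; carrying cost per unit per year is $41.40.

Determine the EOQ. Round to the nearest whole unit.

539 units

2DS/H = 2·18,700·322/41.4 = 290,888.89
EOQ = √290,888.89 ≈ 539.34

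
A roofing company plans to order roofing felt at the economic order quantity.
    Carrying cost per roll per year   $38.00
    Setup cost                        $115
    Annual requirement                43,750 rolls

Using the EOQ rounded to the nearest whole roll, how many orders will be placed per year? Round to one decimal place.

85.0 orders per year

Optimal lot size Q* = (2 × 43,750 × $115 / $38)^½ ≈ 514.59 → Q = 515
Orders per year = D/Q = 43,750 / 515 = 84.951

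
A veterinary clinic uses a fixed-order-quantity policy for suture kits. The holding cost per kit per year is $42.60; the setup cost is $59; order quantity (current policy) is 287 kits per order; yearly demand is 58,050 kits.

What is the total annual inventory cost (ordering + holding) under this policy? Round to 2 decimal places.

$18,046.72

Annual ordering cost = (D/Q)·S = (58,050/287) × 59 = $11,933.62
Annual holding cost  = (Q/2)·H = (287/2) × 42.6 = $6,113.10
Total = $11,933.62 + $6,113.10 = $18,046.72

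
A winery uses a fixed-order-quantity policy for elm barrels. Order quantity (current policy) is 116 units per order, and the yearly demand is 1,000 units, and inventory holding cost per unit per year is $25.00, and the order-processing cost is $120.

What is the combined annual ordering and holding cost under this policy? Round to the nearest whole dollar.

Annual ordering cost = (D/Q)·S = (1,000/116) × 120 = $1,034.48
Annual holding cost  = (Q/2)·H = (116/2) × 25 = $1,450.00
Total = $1,034.48 + $1,450.00 = $2,484.48

$2,484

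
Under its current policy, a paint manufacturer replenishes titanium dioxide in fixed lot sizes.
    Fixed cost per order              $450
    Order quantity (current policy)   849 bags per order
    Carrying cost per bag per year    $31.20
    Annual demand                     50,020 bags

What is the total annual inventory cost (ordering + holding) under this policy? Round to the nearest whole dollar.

Orders/yr = 50,020/849 = 58.916; ordering cost = 58.916 × $450 = $26,512.37
Average inventory = 849/2 = 424.5; holding cost = 424.5 × $31.2 = $13,244.40
Total = $26,512.37 + $13,244.40 = $39,756.77

$39,757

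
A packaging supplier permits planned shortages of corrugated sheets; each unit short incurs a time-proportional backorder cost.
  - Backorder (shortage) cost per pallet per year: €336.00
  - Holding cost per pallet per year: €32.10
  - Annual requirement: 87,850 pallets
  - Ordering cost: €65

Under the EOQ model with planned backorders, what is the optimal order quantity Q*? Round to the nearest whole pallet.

624 pallets

Basic EOQ = √(2·87,850·65/32.1) = 596.472
Backorder adjustment √((H+b)/b) = √((32.1+336)/336) = 1.0467
Q* = 596.472 × 1.0467 ≈ 624.31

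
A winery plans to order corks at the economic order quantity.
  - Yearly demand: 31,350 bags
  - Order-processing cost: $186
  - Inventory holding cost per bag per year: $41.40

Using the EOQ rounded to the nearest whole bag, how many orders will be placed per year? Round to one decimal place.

EOQ = √(2DS/H) = √(2 × 31,350 × 186 / 41.4)
    = √(281,695.65) ≈ 530.75 → Q = 531
Orders per year = D/Q = 31,350 / 531 = 59.040

59.0 orders per year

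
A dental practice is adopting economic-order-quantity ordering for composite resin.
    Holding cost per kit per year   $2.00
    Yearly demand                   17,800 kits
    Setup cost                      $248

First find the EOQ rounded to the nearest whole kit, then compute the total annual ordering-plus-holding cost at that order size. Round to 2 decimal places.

$4,202.09

Q* = √(2·D·S / H) = √(2·17,800·248 / 2) = √4,414,400.0 ≈ 2,101.05 → Q = 2,101 kits
Annual ordering cost = (D/Q)·S = (17,800/2,101) × 248 = $2,101.09
Annual holding cost  = (Q/2)·H = (2,101/2) × 2 = $2,101.00
Total = $2,101.09 + $2,101.00 = $4,202.09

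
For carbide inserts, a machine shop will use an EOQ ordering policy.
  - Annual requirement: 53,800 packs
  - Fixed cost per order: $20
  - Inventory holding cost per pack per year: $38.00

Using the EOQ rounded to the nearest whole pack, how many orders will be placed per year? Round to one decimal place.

226.1 orders per year

EOQ = √(2DS/H) = √(2 × 53,800 × 20 / 38)
    = √(56,631.58) ≈ 237.97 → Q = 238
N = D/Q = 53,800/238 ≈ 226.050 orders/yr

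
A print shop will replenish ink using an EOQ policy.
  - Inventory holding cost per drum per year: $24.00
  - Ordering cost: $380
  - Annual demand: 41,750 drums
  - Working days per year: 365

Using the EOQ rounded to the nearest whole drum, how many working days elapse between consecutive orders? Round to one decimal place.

10.1 days

Optimal lot size Q* = (2 × 41,750 × $380 / $24)^½ ≈ 1,149.82 → Q = 1,150 drums
T = Q/D × 365 days = 1,150/41,750 × 365 = 10.054 days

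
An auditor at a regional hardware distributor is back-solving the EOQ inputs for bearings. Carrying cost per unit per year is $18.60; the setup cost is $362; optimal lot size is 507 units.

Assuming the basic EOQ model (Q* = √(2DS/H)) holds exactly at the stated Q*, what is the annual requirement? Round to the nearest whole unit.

Since Q* = (2DS/H)^½, squaring gives Q*²·H = 2DS.
D = Q²H / (2S) = 507² × 18.6 / (2 × 362) = 6,603.75

6,604 units per year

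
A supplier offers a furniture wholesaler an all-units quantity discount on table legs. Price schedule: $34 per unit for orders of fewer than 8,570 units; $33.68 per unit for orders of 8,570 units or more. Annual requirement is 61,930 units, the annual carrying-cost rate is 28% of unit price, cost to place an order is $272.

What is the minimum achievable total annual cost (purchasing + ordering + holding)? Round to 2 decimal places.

H₁ = 28%×$34 = $9.5200;  H₂ = 28%×$33.68 = $9.4304
EOQ₁ = √(2×61,930×272/9.5200) = 1,881.19  (< 8,570, feasible at tier 1)
EOQ₂ = √(2×61,930×272/9.4304) = 1,890.10  (< 8,570 → use Q = 8,570 at tier-2 price)
TC(tier 1 (EOQ₁), Q≈1,881.2) = $2,123,528.88
TC(tier 2, Q≈8,570.0) = $2,128,177.24
Minimum at tier 1 (EOQ₁): $2,123,528.88

$2,123,528.88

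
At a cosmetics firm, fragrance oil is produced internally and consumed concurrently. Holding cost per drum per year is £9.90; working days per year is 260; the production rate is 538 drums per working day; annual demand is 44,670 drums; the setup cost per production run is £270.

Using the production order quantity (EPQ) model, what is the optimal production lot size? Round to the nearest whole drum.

d = 44,670/260 = 171.8077 drums/day;  effective holding cost H(1 − d/p) = 9.9·(1 − 171.8077/538) = 6.73848
Q* = √(2DS / H_eff) = √(2·44,670·270 / 6.73848) ≈ 1,892.01

1,892 drums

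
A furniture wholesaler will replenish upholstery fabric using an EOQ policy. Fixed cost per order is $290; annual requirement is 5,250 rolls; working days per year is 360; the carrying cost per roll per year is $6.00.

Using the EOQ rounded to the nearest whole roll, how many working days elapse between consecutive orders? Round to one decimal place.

EOQ = √(2DS/H) = √(2 × 5,250 × 290 / 6)
    = √(507,500.00) ≈ 712.39 → Q = 712 rolls
Days between orders = 360 / (D/Q) = 360 / 7.374 ≈ 48.823

48.8 days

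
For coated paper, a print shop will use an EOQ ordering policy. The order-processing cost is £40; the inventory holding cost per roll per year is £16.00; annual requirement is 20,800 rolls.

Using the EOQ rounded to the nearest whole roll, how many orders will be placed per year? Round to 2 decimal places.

2DS/H = 2·20,800·40/16 = 104,000.00
EOQ = √104,000.00 ≈ 322.49 → Q = 322
N = D/Q = 20,800/322 ≈ 64.596 orders/yr

64.60 orders per year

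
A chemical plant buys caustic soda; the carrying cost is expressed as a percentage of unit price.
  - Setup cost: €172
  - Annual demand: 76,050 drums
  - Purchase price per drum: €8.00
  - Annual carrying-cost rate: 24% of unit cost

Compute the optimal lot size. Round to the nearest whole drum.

Holding cost per drum per year: H = 24% × €8 = €1.9200
EOQ = √(2DS/H) = √(2 × 76,050 × 172 / 1.92)
    = √(13,625,625.00) ≈ 3,691.29

3,691 drums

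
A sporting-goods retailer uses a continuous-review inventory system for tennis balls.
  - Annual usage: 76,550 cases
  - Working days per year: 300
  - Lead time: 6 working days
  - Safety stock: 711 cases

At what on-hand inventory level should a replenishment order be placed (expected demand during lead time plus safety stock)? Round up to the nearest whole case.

2,242 cases

Daily demand d = 76,550 / 300 = 255.167 cases/day
Demand during lead time = 255.167 × 6 = 1,531.00
Reorder point = 1,531.00 + 711 = 2,242.00 → round up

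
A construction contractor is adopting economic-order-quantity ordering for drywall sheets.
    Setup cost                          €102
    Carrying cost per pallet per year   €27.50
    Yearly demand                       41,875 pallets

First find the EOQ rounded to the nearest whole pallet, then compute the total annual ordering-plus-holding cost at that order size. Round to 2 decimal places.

€15,327.06

Optimal lot size Q* = (2 × 41,875 × €102 / €27.5)^½ ≈ 557.35 → Q = 557 pallets
Annual ordering cost = (D/Q)·S = (41,875/557) × 102 = €7,668.31
Annual holding cost  = (Q/2)·H = (557/2) × 27.5 = €7,658.75
Total = €7,668.31 + €7,658.75 = €15,327.06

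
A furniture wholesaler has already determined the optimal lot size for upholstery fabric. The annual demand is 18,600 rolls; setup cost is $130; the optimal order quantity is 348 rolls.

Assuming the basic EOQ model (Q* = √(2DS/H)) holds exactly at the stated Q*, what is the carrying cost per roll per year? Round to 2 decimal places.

$39.93

From Q* = √(2DS/H) ⇒ Q*² = 2DS/H.
H = 2DS / Q² = 2 × 18,600 × 130 / 348² = 39.9326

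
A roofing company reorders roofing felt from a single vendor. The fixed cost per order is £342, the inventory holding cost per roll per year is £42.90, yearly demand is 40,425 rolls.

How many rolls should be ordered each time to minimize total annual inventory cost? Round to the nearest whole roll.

803 rolls

Q* = √(2·D·S / H) = √(2·40,425·342 / 42.9) = √644,538.5 ≈ 802.83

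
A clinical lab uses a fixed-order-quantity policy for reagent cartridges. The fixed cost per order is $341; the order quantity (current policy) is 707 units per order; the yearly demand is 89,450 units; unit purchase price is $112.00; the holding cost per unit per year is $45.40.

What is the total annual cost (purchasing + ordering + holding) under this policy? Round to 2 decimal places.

$10,077,592.39

Ordering: D/Q × S = 89,450/707 × $341 = $43,143.49
Holding:  Q/2 × H = 707/2 × $45.4 = $16,048.90
Purchase cost = D·C = 89,450 × 112 = $10,018,400.00
Total = $43,143.49 + $16,048.90 + $10,018,400.00 = $10,077,592.39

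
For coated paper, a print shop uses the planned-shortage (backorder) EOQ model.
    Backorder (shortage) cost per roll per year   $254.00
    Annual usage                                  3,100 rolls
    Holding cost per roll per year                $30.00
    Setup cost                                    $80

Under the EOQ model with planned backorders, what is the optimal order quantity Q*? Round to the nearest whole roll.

Q* = √(2DS/H) · √((H + b)/b)
   = √(2 × 3,100 × 80 / 30) · √((30 + 254) / 254)
   = 128.582 × 1.0574 ≈ 135.96

136 rolls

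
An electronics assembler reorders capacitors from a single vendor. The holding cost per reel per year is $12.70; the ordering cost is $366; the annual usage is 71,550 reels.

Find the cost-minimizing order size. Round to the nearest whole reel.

2DS/H = 2·71,550·366/12.7 = 4,123,984.25
EOQ = √4,123,984.25 ≈ 2,030.76

2,031 reels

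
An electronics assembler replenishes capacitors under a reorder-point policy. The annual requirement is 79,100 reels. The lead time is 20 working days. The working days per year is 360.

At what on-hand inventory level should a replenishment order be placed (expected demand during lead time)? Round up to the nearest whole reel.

4,395 reels

Daily demand d = 79,100 / 360 = 219.722 reels/day
Demand during lead time = 219.722 × 20 = 4,394.44
Reorder point = 4,394.44 → round up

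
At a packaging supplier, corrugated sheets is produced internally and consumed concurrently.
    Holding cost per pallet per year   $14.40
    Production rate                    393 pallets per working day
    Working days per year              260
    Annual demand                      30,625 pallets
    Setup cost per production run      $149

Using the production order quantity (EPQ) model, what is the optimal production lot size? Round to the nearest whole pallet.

951 pallets

d = 30,625/260 = 117.7885 pallets/day;  effective holding cost H(1 − d/p) = 14.4·(1 − 117.7885/393) = 10.08409
Q* = √(2DS / H_eff) = √(2·30,625·149 / 10.08409) ≈ 951.32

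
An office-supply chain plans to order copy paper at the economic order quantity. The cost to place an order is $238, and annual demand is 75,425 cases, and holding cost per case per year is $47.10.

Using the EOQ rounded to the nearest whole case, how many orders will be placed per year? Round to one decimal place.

86.4 orders per year

Q* = √(2·D·S / H) = √(2·75,425·238 / 47.1) = √762,256.9 ≈ 873.07 → Q = 873
Orders per year = D/Q = 75,425 / 873 = 86.397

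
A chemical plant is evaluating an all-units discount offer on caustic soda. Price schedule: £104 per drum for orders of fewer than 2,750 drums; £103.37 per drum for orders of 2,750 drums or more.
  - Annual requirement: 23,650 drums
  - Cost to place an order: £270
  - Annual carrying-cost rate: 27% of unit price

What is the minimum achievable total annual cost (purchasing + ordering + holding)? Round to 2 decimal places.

H₁ = 27%×£104 = £28.0800;  H₂ = 27%×£103.37 = £27.9099
EOQ₁ = √(2×23,650×270/28.0800) = 674.39  (< 2,750, feasible at tier 1)
EOQ₂ = √(2×23,650×270/27.9099) = 676.45  (< 2,750 → use Q = 2,750 at tier-2 price)
TC(tier 1 (EOQ₁), Q≈674.4) = £2,478,536.99
TC(tier 2, Q≈2,750.0) = £2,485,398.61
Minimum at tier 1 (EOQ₁): £2,478,536.99

£2,478,536.99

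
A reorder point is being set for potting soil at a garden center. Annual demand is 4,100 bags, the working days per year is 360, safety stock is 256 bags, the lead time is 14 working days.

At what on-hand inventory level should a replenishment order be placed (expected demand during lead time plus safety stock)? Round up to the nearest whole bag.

416 bags

Daily demand d = 4,100 / 360 = 11.389 bags/day
Demand during lead time = 11.389 × 14 = 159.44
Reorder point = 159.44 + 256 = 415.44 → round up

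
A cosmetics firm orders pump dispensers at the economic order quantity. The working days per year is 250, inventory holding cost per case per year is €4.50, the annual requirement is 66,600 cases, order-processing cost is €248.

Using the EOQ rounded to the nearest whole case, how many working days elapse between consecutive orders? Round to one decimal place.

10.2 days

Q* = √(2·D·S / H) = √(2·66,600·248 / 4.5) = √7,340,800.0 ≈ 2,709.39 → Q = 2,709 cases
T = Q/D × 250 days = 2,709/66,600 × 250 = 10.169 days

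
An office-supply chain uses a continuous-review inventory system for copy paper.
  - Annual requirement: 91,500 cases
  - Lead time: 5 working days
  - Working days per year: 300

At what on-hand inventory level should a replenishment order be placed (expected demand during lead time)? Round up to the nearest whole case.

1,525 cases

Daily demand d = 91,500 / 300 = 305.000 cases/day
Demand during lead time = 305.000 × 5 = 1,525.00
Reorder point = 1,525.00 → round up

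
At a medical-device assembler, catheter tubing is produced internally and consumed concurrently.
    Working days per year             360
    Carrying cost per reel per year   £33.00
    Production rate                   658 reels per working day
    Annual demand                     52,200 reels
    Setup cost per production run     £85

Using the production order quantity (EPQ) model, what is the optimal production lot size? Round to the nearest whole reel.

587 reels

d = 52,200/360 = 145.0000 reels/day;  effective holding cost H(1 − d/p) = 33·(1 − 145.0000/658) = 25.72796
Q* = √(2DS / H_eff) = √(2·52,200·85 / 25.72796) ≈ 587.30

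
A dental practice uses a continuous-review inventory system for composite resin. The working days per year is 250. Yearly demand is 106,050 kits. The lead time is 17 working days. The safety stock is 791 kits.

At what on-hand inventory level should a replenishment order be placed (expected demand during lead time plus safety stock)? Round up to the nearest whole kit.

Daily demand d = 106,050 / 250 = 424.200 kits/day
Demand during lead time = 424.200 × 17 = 7,211.40
Reorder point = 7,211.40 + 791 = 8,002.40 → round up

8,003 kits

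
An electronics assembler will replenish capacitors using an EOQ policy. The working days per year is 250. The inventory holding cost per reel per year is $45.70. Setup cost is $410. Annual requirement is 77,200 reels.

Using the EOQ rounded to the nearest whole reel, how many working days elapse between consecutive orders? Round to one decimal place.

Q* = √(2·D·S / H) = √(2·77,200·410 / 45.7) = √1,385,207.9 ≈ 1,176.95 → Q = 1,177 reels
Cycle time = (working days × Q)/D = (250 × 1,177) / 77,200 = 3.812 days

3.8 days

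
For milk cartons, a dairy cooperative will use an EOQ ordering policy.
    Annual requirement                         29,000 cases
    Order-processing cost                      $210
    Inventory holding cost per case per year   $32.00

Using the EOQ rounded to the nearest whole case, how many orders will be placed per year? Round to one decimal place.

Optimal lot size Q* = (2 × 29,000 × $210 / $32)^½ ≈ 616.95 → Q = 617
N = D/Q = 29,000/617 ≈ 47.002 orders/yr

47.0 orders per year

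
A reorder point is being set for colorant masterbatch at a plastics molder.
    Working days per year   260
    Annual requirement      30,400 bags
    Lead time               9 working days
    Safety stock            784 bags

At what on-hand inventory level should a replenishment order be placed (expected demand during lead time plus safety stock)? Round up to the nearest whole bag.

1,837 bags

Daily demand d = 30,400 / 260 = 116.923 bags/day
Demand during lead time = 116.923 × 9 = 1,052.31
Reorder point = 1,052.31 + 784 = 1,836.31 → round up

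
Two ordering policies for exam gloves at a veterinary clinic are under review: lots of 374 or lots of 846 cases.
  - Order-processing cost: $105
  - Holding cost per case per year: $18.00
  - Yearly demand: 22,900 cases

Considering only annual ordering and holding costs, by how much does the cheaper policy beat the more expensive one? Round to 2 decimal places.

$661.05

Annual cost at Q: ordering D·S/Q plus holding Q·H/2.
TC(374) = (22,900/374)×105 + (374/2)×18 = $9,795.14
TC(846) = (22,900/846)×105 + (846/2)×18 = $10,456.20
Lots of 374 are cheaper by $661.05.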